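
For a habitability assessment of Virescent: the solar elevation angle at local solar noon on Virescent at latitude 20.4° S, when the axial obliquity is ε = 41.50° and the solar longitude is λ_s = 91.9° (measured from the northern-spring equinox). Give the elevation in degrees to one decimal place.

28.1°

Solar declination: sin δ = sin ε · sin λ_s = sin 41.50° × sin 91.9° = 0.66226, so δ = +41.472°.
At local noon the hour angle is zero, so the zenith angle equals |φ − δ| = |-20.4° − (+41.472°)| = 61.872°.
Elevation = 90° − 61.872° = 28.1°.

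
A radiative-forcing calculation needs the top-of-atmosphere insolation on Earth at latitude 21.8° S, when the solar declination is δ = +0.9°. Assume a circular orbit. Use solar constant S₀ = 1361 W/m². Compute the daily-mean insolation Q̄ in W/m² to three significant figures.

Q̄ ≈ 398 W/m²

cos H₀ = −tan(-21.8°) tan(+0.900°) = 0.0063, H₀ = 1.5645 rad.
Bracket: H₀ sin φ sin δ + cos φ cos δ sin H₀ = 1.5645×-0.37137×0.01571 + 0.92849×0.99988×0.99998 = -0.009128 + 0.928360 = 0.919232.
Q̄ = (S₀/π) × [bracket] = (1361/π) × 0.919232 = 398.2 W/m².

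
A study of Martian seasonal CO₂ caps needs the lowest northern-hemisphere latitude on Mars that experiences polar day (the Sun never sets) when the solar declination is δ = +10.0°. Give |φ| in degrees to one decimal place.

Polar day requires cos H₀ = −tan φ tan δ ≤ −1, i.e. tan φ tan δ ≥ 1.
The boundary is |tan φ| · |tan δ| = 1, so |φ| = 90° − |δ| = 90° − 10.0° = 80.0° in the northern hemisphere.

|φ| = 80.0°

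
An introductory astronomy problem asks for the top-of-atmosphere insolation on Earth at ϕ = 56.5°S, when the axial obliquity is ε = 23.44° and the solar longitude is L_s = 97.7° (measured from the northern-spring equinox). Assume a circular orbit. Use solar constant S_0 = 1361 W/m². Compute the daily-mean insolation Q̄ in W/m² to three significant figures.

Q̄ ≈ 44.1 W/m²

Solar declination: sin δ = sin ε · sin L_s = sin 23.44° × sin 97.7° = 0.39420, so δ = +23.216°.
cos h₀ = −tan(-56.5°) tan(+23.216°) = 0.6481, h₀ = 0.8658 rad.
Bracket: h₀ sin ϕ sin δ + cos ϕ cos δ sin h₀ = 0.8658×-0.83389×0.39420 + 0.55194×0.91902×0.76160 = -0.284605 + 0.386317 = 0.101712.
Q̄ = (S_0/π) × [bracket] = (1361/π) × 0.101712 = 44.06 W/m².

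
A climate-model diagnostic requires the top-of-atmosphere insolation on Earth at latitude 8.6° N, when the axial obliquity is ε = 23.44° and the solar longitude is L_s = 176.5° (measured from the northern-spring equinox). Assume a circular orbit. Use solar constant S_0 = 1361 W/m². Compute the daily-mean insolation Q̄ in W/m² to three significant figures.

Q̄ ≈ 431 W/m²

Solar declination: sin δ = sin ε · sin L_s = sin 23.44° × sin 176.5° = 0.02428, so δ = +1.392°.
cos h₀ = −tan(+8.6°) tan(+1.392°) = -0.0037, h₀ = 1.5745 rad.
Bracket: h₀ sin ϕ sin δ + cos ϕ cos δ sin h₀ = 1.5745×0.14954×0.02428 + 0.98876×0.99971×0.99999 = 0.005717 + 0.988463 = 0.994180.
Q̄ = (S_0/π) × [bracket] = (1361/π) × 0.994180 = 430.7 W/m².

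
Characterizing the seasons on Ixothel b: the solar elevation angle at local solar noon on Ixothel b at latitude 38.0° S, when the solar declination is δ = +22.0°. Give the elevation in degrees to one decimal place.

At local noon the hour angle is zero, so the zenith angle equals |φ − δ| = |-38.0° − (+22.000°)| = 60.000°.
Elevation = 90° − 60.000° = 30.0°.

30.0°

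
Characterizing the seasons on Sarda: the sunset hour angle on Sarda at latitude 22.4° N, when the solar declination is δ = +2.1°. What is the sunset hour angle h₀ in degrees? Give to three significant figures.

h₀ = 90.9°

cos h₀ = −tan ϕ · tan δ = −tan(+22.4°) × tan(+2.100°) = -0.0151, so h₀ = 1.5859 rad = 90.87°.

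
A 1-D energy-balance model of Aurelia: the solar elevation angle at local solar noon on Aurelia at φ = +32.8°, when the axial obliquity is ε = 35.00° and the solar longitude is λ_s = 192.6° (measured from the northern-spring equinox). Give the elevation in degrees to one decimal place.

50.0°

Solar declination: sin δ = sin ε · sin λ_s = sin 35.00° × sin 192.6° = -0.12512, so δ = -7.188°.
At local noon the hour angle is zero, so the zenith angle equals |φ − δ| = |+32.8° − (-7.188°)| = 39.988°.
Elevation = 90° − 39.988° = 50.0°.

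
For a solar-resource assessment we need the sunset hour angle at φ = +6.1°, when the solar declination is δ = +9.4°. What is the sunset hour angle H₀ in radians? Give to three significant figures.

H₀ = 1.59 rad

cos H₀ = −tan φ · tan δ = −tan(+6.1°) × tan(+9.400°) = -0.0177, so H₀ = 1.5885 rad = 91.01°.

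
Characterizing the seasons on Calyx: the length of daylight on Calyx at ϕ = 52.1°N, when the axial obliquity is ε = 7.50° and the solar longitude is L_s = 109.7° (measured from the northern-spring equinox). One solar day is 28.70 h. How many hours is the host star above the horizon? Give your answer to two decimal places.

Solar declination: sin δ = sin ε · sin L_s = sin 7.50° × sin 109.7° = 0.12289, so δ = +7.059°.
cos h₀ = −tan ϕ · tan δ = −tan(+52.1°) × tan(+7.059°) = -0.1591, so h₀ = 1.7305 rad = 99.15°.
Daylight = 2h₀/(2π) × 28.70 h = (1.7305/π) × 28.70 = 15.81 h.

15.81 h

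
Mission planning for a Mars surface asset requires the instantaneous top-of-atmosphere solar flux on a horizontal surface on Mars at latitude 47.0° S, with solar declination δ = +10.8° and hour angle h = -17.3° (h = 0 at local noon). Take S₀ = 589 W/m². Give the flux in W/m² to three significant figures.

296 W/m²

cos θ_z = sin φ sin δ + cos φ cos δ cos h = -0.137042 + 0.639612 = 0.502570.
Flux = S₀ · cos θ_z = 589 × 0.502570 = 296.0 W/m².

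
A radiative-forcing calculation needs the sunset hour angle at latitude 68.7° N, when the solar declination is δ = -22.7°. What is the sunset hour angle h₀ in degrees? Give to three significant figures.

cos h₀ = −tan ϕ · tan δ = 1.0729 ≥ 1, so the Sun never rises (polar night) and h₀ = 0.

h₀ = 0.00°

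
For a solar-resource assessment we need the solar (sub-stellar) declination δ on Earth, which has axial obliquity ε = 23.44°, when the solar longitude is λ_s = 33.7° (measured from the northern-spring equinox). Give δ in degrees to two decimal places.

sin δ = sin ε · sin λ_s = sin 23.44° × sin 33.7° = 0.220711.
δ = arcsin(0.220711) = +12.75°.

δ = +12.75°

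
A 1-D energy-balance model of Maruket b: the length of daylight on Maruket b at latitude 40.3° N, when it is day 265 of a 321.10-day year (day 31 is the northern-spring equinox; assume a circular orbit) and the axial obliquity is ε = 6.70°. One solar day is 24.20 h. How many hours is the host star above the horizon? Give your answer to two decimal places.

11.34 h

Solar longitude: L_s = 360° × (265 − 31)/321.10 = 262.348°.
sin δ = sin 6.70° × sin 262.348° = -0.11563, so δ = -6.640°.
cos h₀ = −tan ϕ · tan δ = −tan(+40.3°) × tan(-6.640°) = 0.0987, so h₀ = 1.4719 rad = 84.33°.
Daylight = 2h₀/(2π) × 24.20 h = (1.4719/π) × 24.20 = 11.34 h.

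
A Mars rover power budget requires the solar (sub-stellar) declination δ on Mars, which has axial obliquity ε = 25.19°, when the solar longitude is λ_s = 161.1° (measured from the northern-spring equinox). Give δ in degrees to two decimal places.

sin δ = sin ε · sin λ_s = sin 25.19° × sin 161.1° = 0.137866.
δ = arcsin(0.137866) = +7.92°.

δ = +7.92°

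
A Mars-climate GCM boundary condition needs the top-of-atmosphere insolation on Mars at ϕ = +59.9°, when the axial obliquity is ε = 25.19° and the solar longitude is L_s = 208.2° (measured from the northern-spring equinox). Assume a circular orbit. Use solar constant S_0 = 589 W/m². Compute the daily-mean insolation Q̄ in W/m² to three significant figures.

Q̄ ≈ 46.7 W/m²

Solar declination: sin δ = sin ε · sin L_s = sin 25.19° × sin 208.2° = -0.20113, so δ = -11.603°.
cos h₀ = −tan(+59.9°) tan(-11.603°) = 0.3542, h₀ = 1.2087 rad.
Bracket: h₀ sin ϕ sin δ + cos ϕ cos δ sin h₀ = 1.2087×0.86515×-0.20113 + 0.50151×0.97957×0.93517 = -0.210323 + 0.459415 = 0.249092.
Q̄ = (S_0/π) × [bracket] = (589/π) × 0.249092 = 46.70 W/m².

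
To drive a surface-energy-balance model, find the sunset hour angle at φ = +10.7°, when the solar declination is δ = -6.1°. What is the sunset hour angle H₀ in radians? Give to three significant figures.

H₀ = 1.55 rad

cos H₀ = −tan φ · tan δ = −tan(+10.7°) × tan(-6.100°) = 0.0202, so H₀ = 1.5506 rad = 88.84°.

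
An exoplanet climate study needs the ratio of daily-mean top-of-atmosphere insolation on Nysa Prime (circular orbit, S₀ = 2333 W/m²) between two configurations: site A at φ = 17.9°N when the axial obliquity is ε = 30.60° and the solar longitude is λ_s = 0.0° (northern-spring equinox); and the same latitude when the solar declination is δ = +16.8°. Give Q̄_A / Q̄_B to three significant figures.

— Configuration A (φ=+17.9°):
Solar declination: sin δ = sin ε · sin λ_s = sin 30.60° × sin 0.0° = 0.00000, so δ = +0.000°.
cos H₀ = −tan(+17.9°) tan(+0.000°) = -0.0000, H₀ = 1.5708 rad.
Bracket: H₀ sin φ sin δ + cos φ cos δ sin H₀ = 1.5708×0.30736×0.00000 + 0.95159×1.00000×1.00000 = 0.000000 + 0.951590 = 0.951590.
Q̄ = (S₀/π) × [bracket] = (2333/π) × 0.951590 = 706.67 W/m².
— Configuration B (φ=+17.9°):
cos H₀ = −tan(+17.9°) tan(+16.800°) = -0.0975, H₀ = 1.6685 rad.
Bracket: H₀ sin φ sin δ + cos φ cos δ sin H₀ = 1.6685×0.30736×0.28903 + 0.95159×0.95732×0.99523 = 0.148223 + 0.906631 = 1.054854.
Q̄ = (S₀/π) × [bracket] = (2333/π) × 1.054854 = 783.35 W/m².
Ratio Q̄_A / Q̄_B = 706.67 / 783.35 = 0.9021.

Q̄_A / Q̄_B ≈ 0.902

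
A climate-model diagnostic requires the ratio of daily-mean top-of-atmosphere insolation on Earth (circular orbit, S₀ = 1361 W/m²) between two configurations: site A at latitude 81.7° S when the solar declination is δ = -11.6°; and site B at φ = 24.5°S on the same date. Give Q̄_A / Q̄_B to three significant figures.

Q̄_A / Q̄_B ≈ 0.609

— Configuration A (φ=-81.7°):
cos H₀ = −tan(-81.7°) tan(-11.600°) = -1.4071 ≤ −1 ⇒ polar day, H₀ = π.
Bracket: H₀ sin φ sin δ + cos φ cos δ sin H₀ = 3.1416×-0.98953×-0.20108 + 0.14436×0.97958×0.00000 = 0.625099 + 0.000000 = 0.625099.
Q̄ = (S₀/π) × [bracket] = (1361/π) × 0.625099 = 270.81 W/m².
— Configuration B (φ=-24.5°):
cos H₀ = −tan(-24.5°) tan(-11.600°) = -0.0935, H₀ = 1.6645 rad.
Bracket: H₀ sin φ sin δ + cos φ cos δ sin H₀ = 1.6645×-0.41469×-0.20108 + 0.90996×0.97958×0.99561 = 0.138796 + 0.887465 = 1.026261.
Q̄ = (S₀/π) × [bracket] = (1361/π) × 1.026261 = 444.60 W/m².
Ratio Q̄_A / Q̄_B = 270.81 / 444.60 = 0.6091.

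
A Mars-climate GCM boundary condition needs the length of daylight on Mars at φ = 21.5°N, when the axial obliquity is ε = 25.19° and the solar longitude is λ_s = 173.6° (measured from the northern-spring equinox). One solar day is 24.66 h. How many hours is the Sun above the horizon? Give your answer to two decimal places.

Solar declination: sin δ = sin ε · sin λ_s = sin 25.19° × sin 173.6° = 0.04744, so δ = +2.719°.
cos H₀ = −tan φ · tan δ = −tan(+21.5°) × tan(+2.719°) = -0.0187, so H₀ = 1.5895 rad = 91.07°.
Daylight = 2H₀/(2π) × 24.66 h = (1.5895/π) × 24.66 = 12.48 h.

12.48 h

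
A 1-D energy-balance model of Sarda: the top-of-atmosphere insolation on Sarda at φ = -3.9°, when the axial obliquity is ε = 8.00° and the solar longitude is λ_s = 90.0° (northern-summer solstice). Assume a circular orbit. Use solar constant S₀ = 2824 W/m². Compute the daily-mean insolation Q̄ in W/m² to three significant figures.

Q̄ ≈ 875 W/m²

Solar declination: sin δ = sin ε · sin λ_s = sin 8.00° × sin 90.0° = 0.13917, so δ = +8.000°.
cos H₀ = −tan(-3.9°) tan(+8.000°) = 0.0096, H₀ = 1.5612 rad.
Bracket: H₀ sin φ sin δ + cos φ cos δ sin H₀ = 1.5612×-0.06802×0.13917 + 0.99768×0.99027×0.99995 = -0.014779 + 0.987923 = 0.973144.
Q̄ = (S₀/π) × [bracket] = (2824/π) × 0.973144 = 874.8 W/m².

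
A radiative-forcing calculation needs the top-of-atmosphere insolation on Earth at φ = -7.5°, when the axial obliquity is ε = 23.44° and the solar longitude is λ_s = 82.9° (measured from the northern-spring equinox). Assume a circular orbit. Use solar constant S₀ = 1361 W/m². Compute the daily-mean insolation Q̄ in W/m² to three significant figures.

Solar declination: sin δ = sin ε · sin λ_s = sin 23.44° × sin 82.9° = 0.39474, so δ = +23.250°.
cos H₀ = −tan(-7.5°) tan(+23.250°) = 0.0566, H₀ = 1.5142 rad.
Bracket: H₀ sin φ sin δ + cos φ cos δ sin H₀ = 1.5142×-0.13053×0.39474 + 0.99144×0.91879×0.99840 = -0.078020 + 0.909468 = 0.831448.
Q̄ = (S₀/π) × [bracket] = (1361/π) × 0.831448 = 360.2 W/m².

Q̄ ≈ 360 W/m²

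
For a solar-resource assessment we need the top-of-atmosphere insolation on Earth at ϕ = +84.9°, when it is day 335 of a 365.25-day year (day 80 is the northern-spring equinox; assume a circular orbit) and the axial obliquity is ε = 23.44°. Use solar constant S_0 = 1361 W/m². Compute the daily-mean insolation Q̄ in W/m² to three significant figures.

Q̄ ≈ 0.00 W/m²

Solar longitude: L_s = 360° × (335 − 80)/365.25 = 251.335°.
sin δ = sin 23.44° × sin 251.335° = -0.37687, so δ = -22.140°.
cos h₀ = −tan(+84.9°) tan(-22.140°) = 4.5588 ≥ 1 ⇒ polar night, h₀ = 0 and Q̄ = 0.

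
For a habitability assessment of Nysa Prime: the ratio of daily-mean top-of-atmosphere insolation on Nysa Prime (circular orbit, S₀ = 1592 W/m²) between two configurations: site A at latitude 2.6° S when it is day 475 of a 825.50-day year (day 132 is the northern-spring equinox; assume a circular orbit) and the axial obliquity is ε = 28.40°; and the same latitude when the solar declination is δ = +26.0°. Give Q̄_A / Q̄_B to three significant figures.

— Configuration A (φ=-2.6°):
Solar longitude: λ_s = 360° × (475 − 132)/825.50 = 149.582°.
sin δ = sin 28.40° × sin 149.582° = 0.24081, so δ = +13.934°.
cos H₀ = −tan(-2.6°) tan(+13.934°) = 0.0113, H₀ = 1.5595 rad.
Bracket: H₀ sin φ sin δ + cos φ cos δ sin H₀ = 1.5595×-0.04536×0.24081 + 0.99897×0.97057×0.99994 = -0.017035 + 0.969512 = 0.952477.
Q̄ = (S₀/π) × [bracket] = (1592/π) × 0.952477 = 482.67 W/m².
— Configuration B (φ=-2.6°):
cos H₀ = −tan(-2.6°) tan(+26.000°) = 0.0221, H₀ = 1.5486 rad.
Bracket: H₀ sin φ sin δ + cos φ cos δ sin H₀ = 1.5486×-0.04536×0.43837 + 0.99897×0.89879×0.99975 = -0.030793 + 0.897640 = 0.866847.
Q̄ = (S₀/π) × [bracket] = (1592/π) × 0.866847 = 439.27 W/m².
Ratio Q̄_A / Q̄_B = 482.67 / 439.27 = 1.099.

Q̄_A / Q̄_B ≈ 1.10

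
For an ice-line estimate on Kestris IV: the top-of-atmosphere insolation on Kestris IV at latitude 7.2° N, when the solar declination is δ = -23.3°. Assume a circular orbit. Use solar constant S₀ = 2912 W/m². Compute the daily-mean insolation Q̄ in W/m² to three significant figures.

cos H₀ = −tan(+7.2°) tan(-23.300°) = 0.0544, H₀ = 1.5164 rad.
Bracket: H₀ sin φ sin δ + cos φ cos δ sin H₀ = 1.5164×0.12533×-0.39555 + 0.99211×0.91845×0.99852 = -0.075174 + 0.909855 = 0.834681.
Q̄ = (S₀/π) × [bracket] = (2912/π) × 0.834681 = 773.7 W/m².

Q̄ ≈ 774 W/m²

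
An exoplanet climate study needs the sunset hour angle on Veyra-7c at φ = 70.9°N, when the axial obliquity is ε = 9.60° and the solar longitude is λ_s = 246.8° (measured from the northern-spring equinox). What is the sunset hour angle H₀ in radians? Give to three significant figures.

Solar declination: sin δ = sin ε · sin λ_s = sin 9.60° × sin 246.8° = -0.15328, so δ = -8.817°.
cos H₀ = −tan φ · tan δ = −tan(+70.9°) × tan(-8.817°) = 0.4479, so H₀ = 1.1063 rad = 63.39°.

H₀ = 1.11 rad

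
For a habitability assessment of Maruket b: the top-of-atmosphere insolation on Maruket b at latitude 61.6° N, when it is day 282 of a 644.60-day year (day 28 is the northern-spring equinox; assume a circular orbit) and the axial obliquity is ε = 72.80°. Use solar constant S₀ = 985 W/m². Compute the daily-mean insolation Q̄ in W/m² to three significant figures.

Q̄ ≈ 511 W/m²

Solar longitude: λ_s = 360° × (282 − 28)/644.60 = 141.855°.
sin δ = sin 72.80° × sin 141.855° = 0.59003, so δ = +36.159°.
cos H₀ = −tan(+61.6°) tan(+36.159°) = -1.3516 ≤ −1 ⇒ polar day, H₀ = π.
Bracket: H₀ sin φ sin δ + cos φ cos δ sin H₀ = 3.1416×0.87965×0.59003 + 0.47562×0.80738×0.00000 = 1.630553 + 0.000000 = 1.630553.
Q̄ = (S₀/π) × [bracket] = (985/π) × 1.630553 = 511.2 W/m².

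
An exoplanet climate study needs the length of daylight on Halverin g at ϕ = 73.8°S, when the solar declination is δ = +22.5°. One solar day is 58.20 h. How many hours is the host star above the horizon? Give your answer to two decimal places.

0.00 h

cos h₀ = −tan ϕ · tan δ = 1.4257 ≥ 1, so the host star never rises (polar night) and h₀ = 0.
Daylight = 2h₀/(2π) × 58.20 h = (0.0000/π) × 58.20 = 0.00 h.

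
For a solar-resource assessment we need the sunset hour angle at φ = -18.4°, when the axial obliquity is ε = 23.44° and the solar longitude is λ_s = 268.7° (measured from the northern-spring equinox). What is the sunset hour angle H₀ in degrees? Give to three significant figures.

H₀ = 98.3°

Solar declination: sin δ = sin ε · sin λ_s = sin 23.44° × sin 268.7° = -0.39769, so δ = -23.434°.
cos H₀ = −tan φ · tan δ = −tan(-18.4°) × tan(-23.434°) = -0.1442, so H₀ = 1.7155 rad = 98.29°.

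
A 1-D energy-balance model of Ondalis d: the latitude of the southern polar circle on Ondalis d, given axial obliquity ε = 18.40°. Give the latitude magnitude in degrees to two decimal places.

The polar circle is the lowest latitude that experiences at least one full rotation of continuous darkness at the northern-summer solstice; it lies at |φ| = 90° − ε = 90° − 18.40° = 71.60°.

71.60°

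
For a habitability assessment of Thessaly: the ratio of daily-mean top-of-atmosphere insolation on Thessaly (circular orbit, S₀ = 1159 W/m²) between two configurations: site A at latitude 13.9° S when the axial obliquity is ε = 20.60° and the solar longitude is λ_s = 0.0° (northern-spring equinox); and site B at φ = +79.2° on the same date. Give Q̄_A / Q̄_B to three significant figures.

— Configuration A (φ=-13.9°):
Solar declination: sin δ = sin ε · sin λ_s = sin 20.60° × sin 0.0° = 0.00000, so δ = +0.000°.
cos H₀ = −tan(-13.9°) tan(+0.000°) = 0.0000, H₀ = 1.5708 rad.
Bracket: H₀ sin φ sin δ + cos φ cos δ sin H₀ = 1.5708×-0.24023×0.00000 + 0.97072×1.00000×1.00000 = -0.000000 + 0.970720 = 0.970720.
Q̄ = (S₀/π) × [bracket] = (1159/π) × 0.970720 = 358.12 W/m².
— Configuration B (φ=+79.2°):
cos H₀ = −tan(+79.2°) tan(+0.000°) = -0.0000, H₀ = 1.5708 rad.
Bracket: H₀ sin φ sin δ + cos φ cos δ sin H₀ = 1.5708×0.98229×0.00000 + 0.18738×1.00000×1.00000 = 0.000000 + 0.187380 = 0.187380.
Q̄ = (S₀/π) × [bracket] = (1159/π) × 0.187380 = 69.128 W/m².
Ratio Q̄_A / Q̄_B = 358.12 / 69.128 = 5.181.

Q̄_A / Q̄_B ≈ 5.18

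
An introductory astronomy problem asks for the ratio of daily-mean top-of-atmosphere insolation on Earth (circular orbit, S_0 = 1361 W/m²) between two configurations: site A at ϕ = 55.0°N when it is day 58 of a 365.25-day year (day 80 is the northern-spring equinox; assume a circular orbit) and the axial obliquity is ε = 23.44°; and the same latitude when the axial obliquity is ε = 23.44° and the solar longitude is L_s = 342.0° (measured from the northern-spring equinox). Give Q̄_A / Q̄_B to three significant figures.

Q̄_A / Q̄_B ≈ 0.931

— Configuration A (ϕ=+55.0°):
Solar longitude: L_s = 360° × (58 − 80)/365.25 = -21.684°, i.e. -21.684° + 360° = 338.316°.
sin δ = sin 23.44° × sin 338.316° = -0.14698, so δ = -8.452°.
cos h₀ = −tan(+55.0°) tan(-8.452°) = 0.2122, h₀ = 1.3570 rad.
Bracket: h₀ sin ϕ sin δ + cos ϕ cos δ sin h₀ = 1.3570×0.81915×-0.14698 + 0.57358×0.98914×0.97722 = -0.163381 + 0.554427 = 0.391046.
Q̄ = (S_0/π) × [bracket] = (1361/π) × 0.391046 = 169.41 W/m².
— Configuration B (ϕ=+55.0°):
Solar declination: sin δ = sin ε · sin L_s = sin 23.44° × sin 342.0° = -0.12292, so δ = -7.061°.
cos h₀ = −tan(+55.0°) tan(-7.061°) = 0.1769, h₀ = 1.3930 rad.
Bracket: h₀ sin ϕ sin δ + cos ϕ cos δ sin h₀ = 1.3930×0.81915×-0.12292 + 0.57358×0.99242×0.98423 = -0.140261 + 0.560255 = 0.419994.
Q̄ = (S_0/π) × [bracket] = (1361/π) × 0.419994 = 181.95 W/m².
Ratio Q̄_A / Q̄_B = 169.41 / 181.95 = 0.9311.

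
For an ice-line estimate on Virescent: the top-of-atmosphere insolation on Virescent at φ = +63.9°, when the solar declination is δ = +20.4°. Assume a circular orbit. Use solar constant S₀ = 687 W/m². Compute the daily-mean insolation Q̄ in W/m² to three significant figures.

cos H₀ = −tan(+63.9°) tan(+20.400°) = -0.7591, H₀ = 2.4328 rad.
Bracket: H₀ sin φ sin δ + cos φ cos δ sin H₀ = 2.4328×0.89803×0.34857 + 0.43994×0.93728×0.65093 = 0.761530 + 0.268409 = 1.029939.
Q̄ = (S₀/π) × [bracket] = (687/π) × 1.029939 = 225.2 W/m².

Q̄ ≈ 225 W/m²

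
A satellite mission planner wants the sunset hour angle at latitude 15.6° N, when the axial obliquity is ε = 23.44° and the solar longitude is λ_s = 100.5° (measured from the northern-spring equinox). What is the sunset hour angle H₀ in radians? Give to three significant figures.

H₀ = 1.69 rad

Solar declination: sin δ = sin ε · sin λ_s = sin 23.44° × sin 100.5° = 0.39113, so δ = +23.025°.
cos H₀ = −tan φ · tan δ = −tan(+15.6°) × tan(+23.025°) = -0.1187, so H₀ = 1.6897 rad = 96.81°.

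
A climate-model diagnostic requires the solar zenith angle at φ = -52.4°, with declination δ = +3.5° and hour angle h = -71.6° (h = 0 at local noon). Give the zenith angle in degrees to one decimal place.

cos θ_z = sin φ sin δ + cos φ cos δ cos h = -0.048368 + 0.192233 = 0.143865.
θ_z = arccos(0.143865) = 81.7°.

θ_z = 81.7°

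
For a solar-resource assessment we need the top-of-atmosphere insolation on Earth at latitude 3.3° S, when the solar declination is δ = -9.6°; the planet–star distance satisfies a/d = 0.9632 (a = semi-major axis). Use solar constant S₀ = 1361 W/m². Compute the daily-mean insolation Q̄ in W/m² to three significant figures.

Q̄ ≈ 402 W/m²

cos H₀ = −tan(-3.3°) tan(-9.600°) = -0.0098, H₀ = 1.5805 rad.
Bracket: H₀ sin φ sin δ + cos φ cos δ sin H₀ = 1.5805×-0.05756×-0.16677 + 0.99834×0.98600×0.99995 = 0.015172 + 0.984314 = 0.999486.
Inverse-square distance factor (a/d)² = 0.9632² = 0.927754.
Q̄ = (S₀/π) × 0.927754 × [bracket] = (1361/π) × 0.927754 × 0.999486 = 401.7 W/m².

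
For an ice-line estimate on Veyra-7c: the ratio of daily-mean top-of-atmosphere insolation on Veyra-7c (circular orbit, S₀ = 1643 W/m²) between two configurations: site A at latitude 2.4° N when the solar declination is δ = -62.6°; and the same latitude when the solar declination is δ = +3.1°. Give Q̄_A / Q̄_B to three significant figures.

Q̄_A / Q̄_B ≈ 0.402

— Configuration A (φ=+2.4°):
cos H₀ = −tan(+2.4°) tan(-62.600°) = 0.0809, H₀ = 1.4899 rad.
Bracket: H₀ sin φ sin δ + cos φ cos δ sin H₀ = 1.4899×0.04188×-0.88782 + 0.99912×0.46020×0.99673 = -0.055397 + 0.458291 = 0.402894.
Q̄ = (S₀/π) × [bracket] = (1643/π) × 0.402894 = 210.71 W/m².
— Configuration B (φ=+2.4°):
cos H₀ = −tan(+2.4°) tan(+3.100°) = -0.0023, H₀ = 1.5731 rad.
Bracket: H₀ sin φ sin δ + cos φ cos δ sin H₀ = 1.5731×0.04188×0.05408 + 0.99912×0.99854×1.00000 = 0.003563 + 0.997661 = 1.001224.
Q̄ = (S₀/π) × [bracket] = (1643/π) × 1.001224 = 523.62 W/m².
Ratio Q̄_A / Q̄_B = 210.71 / 523.62 = 0.4024.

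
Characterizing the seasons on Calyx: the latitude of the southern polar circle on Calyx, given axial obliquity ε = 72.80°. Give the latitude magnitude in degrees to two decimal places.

17.20°

The polar circle is the lowest latitude that experiences at least one full rotation of continuous darkness at the northern-summer solstice; it lies at |φ| = 90° − ε = 90° − 72.80° = 17.20°.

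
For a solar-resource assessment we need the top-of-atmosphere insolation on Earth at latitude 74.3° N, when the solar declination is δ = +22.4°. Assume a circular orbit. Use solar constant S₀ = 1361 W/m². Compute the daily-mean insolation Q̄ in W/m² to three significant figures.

cos H₀ = −tan(+74.3°) tan(+22.400°) = -1.4663 ≤ −1 ⇒ polar day, H₀ = π.
Bracket: H₀ sin φ sin δ + cos φ cos δ sin H₀ = 3.1416×0.96269×0.38107 + 0.27060×0.92455×0.00000 = 1.152503 + 0.000000 = 1.152503.
Q̄ = (S₀/π) × [bracket] = (1361/π) × 1.152503 = 499.3 W/m².

Q̄ ≈ 499 W/m²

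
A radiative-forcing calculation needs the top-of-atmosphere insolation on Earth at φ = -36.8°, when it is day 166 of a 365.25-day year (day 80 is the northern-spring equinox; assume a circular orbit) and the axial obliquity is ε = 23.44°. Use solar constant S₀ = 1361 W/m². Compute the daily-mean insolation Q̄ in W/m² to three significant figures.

Solar longitude: λ_s = 360° × (166 − 80)/365.25 = 84.764°.
sin δ = sin 23.44° × sin 84.764° = 0.39613, so δ = +23.336°.
cos H₀ = −tan(-36.8°) tan(+23.336°) = 0.3227, H₀ = 1.2422 rad.
Bracket: H₀ sin φ sin δ + cos φ cos δ sin H₀ = 1.2422×-0.59902×0.39613 + 0.80073×0.91820×0.94649 = -0.294761 + 0.695888 = 0.401127.
Q̄ = (S₀/π) × [bracket] = (1361/π) × 0.401127 = 173.8 W/m².

Q̄ ≈ 174 W/m²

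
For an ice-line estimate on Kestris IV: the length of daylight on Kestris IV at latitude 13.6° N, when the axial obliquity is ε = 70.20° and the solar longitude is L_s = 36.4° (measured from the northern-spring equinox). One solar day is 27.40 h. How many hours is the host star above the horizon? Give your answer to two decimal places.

Solar declination: sin δ = sin ε · sin L_s = sin 70.20° × sin 36.4° = 0.55834, so δ = +33.941°.
cos h₀ = −tan ϕ · tan δ = −tan(+13.6°) × tan(+33.941°) = -0.1628, so h₀ = 1.7343 rad = 99.37°.
Daylight = 2h₀/(2π) × 27.40 h = (1.7343/π) × 27.40 = 15.13 h.

15.13 h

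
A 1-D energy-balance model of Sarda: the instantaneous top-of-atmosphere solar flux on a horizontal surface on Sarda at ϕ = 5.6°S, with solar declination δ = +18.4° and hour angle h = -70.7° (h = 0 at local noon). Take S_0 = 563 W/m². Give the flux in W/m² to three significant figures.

158 W/m²

cos θ_z = sin ϕ sin δ + cos ϕ cos δ cos h = -0.030802 + 0.312120 = 0.281318.
Flux = S_0 · cos θ_z = 563 × 0.281318 = 158.4 W/m².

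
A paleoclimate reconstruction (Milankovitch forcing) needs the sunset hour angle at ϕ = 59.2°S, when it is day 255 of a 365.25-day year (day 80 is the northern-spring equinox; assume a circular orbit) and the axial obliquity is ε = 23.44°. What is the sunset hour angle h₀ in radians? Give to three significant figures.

h₀ = 1.48 rad

Solar longitude: L_s = 360° × (255 − 80)/365.25 = 172.485°.
sin δ = sin 23.44° × sin 172.485° = 0.05203, so δ = +2.982°.
cos h₀ = −tan ϕ · tan δ = −tan(-59.2°) × tan(+2.982°) = 0.0874, so h₀ = 1.4833 rad = 84.99°.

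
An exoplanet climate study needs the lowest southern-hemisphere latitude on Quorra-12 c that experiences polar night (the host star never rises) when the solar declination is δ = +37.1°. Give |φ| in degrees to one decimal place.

|φ| = 52.9°

Polar night requires cos H₀ = −tan φ tan δ ≥ 1, i.e. tan φ tan δ ≤ −1.
The boundary is |tan φ| · |tan δ| = 1, so |φ| = 90° − |δ| = 90° − 37.1° = 52.9° in the southern hemisphere.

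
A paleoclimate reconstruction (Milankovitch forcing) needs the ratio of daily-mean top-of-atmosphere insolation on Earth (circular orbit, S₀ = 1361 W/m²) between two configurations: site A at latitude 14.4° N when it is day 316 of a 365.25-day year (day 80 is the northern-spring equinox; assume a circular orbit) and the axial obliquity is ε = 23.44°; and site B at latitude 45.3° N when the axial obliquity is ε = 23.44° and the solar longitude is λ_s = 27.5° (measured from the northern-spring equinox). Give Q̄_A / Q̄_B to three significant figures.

— Configuration A (φ=+14.4°):
Solar longitude: λ_s = 360° × (316 − 80)/365.25 = 232.608°.
sin δ = sin 23.44° × sin 232.608° = -0.31604, so δ = -18.424°.
cos H₀ = −tan(+14.4°) tan(-18.424°) = 0.0855, H₀ = 1.4852 rad.
Bracket: H₀ sin φ sin δ + cos φ cos δ sin H₀ = 1.4852×0.24869×-0.31604 + 0.96858×0.94875×0.99634 = -0.116731 + 0.915577 = 0.798846.
Q̄ = (S₀/π) × [bracket] = (1361/π) × 0.798846 = 346.08 W/m².
— Configuration B (φ=+45.3°):
Solar declination: sin δ = sin ε · sin λ_s = sin 23.44° × sin 27.5° = 0.18368, so δ = +10.584°.
cos H₀ = −tan(+45.3°) tan(+10.584°) = -0.1888, H₀ = 1.7608 rad.
Bracket: H₀ sin φ sin δ + cos φ cos δ sin H₀ = 1.7608×0.71080×0.18368 + 0.70339×0.98299×0.98201 = 0.229890 + 0.678987 = 0.908877.
Q̄ = (S₀/π) × [bracket] = (1361/π) × 0.908877 = 393.74 W/m².
Ratio Q̄_A / Q̄_B = 346.08 / 393.74 = 0.8790.

Q̄_A / Q̄_B ≈ 0.879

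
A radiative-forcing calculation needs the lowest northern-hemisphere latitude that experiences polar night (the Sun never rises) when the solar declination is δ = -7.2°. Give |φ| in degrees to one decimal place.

Polar night requires cos H₀ = −tan φ tan δ ≥ 1, i.e. tan φ tan δ ≤ −1.
The boundary is |tan φ| · |tan δ| = 1, so |φ| = 90° − |δ| = 90° − 7.2° = 82.8° in the northern hemisphere.

|φ| = 82.8°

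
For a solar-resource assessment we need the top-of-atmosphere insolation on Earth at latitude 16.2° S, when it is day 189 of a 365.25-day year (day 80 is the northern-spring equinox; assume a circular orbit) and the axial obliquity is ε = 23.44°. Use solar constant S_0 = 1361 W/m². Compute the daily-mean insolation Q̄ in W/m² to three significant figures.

Q̄ ≈ 316 W/m²

Solar longitude: L_s = 360° × (189 − 80)/365.25 = 107.433°.
sin δ = sin 23.44° × sin 107.433° = 0.37952, so δ = +22.304°.
cos h₀ = −tan(-16.2°) tan(+22.304°) = 0.1192, h₀ = 1.4513 rad.
Bracket: h₀ sin ϕ sin δ + cos ϕ cos δ sin h₀ = 1.4513×-0.27899×0.37952 + 0.96029×0.92518×0.99287 = -0.153667 + 0.882107 = 0.728440.
Q̄ = (S_0/π) × [bracket] = (1361/π) × 0.728440 = 315.6 W/m².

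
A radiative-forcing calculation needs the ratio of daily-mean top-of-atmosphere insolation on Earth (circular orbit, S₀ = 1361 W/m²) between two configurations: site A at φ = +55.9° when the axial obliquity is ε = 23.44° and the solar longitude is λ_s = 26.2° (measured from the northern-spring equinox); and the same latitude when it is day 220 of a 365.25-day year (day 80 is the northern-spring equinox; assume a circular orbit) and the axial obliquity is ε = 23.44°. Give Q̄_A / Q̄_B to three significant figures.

Q̄_A / Q̄_B ≈ 0.858

— Configuration A (φ=+55.9°):
Solar declination: sin δ = sin ε · sin λ_s = sin 23.44° × sin 26.2° = 0.17563, so δ = +10.115°.
cos H₀ = −tan(+55.9°) tan(+10.115°) = -0.2635, H₀ = 1.8374 rad.
Bracket: H₀ sin φ sin δ + cos φ cos δ sin H₀ = 1.8374×0.82806×0.17563 + 0.56064×0.98446×0.96466 = 0.267217 + 0.532423 = 0.799640.
Q̄ = (S₀/π) × [bracket] = (1361/π) × 0.799640 = 346.42 W/m².
— Configuration B (φ=+55.9°):
Solar longitude: λ_s = 360° × (220 − 80)/365.25 = 137.988°.
sin δ = sin 23.44° × sin 137.988° = 0.26624, so δ = +15.440°.
cos H₀ = −tan(+55.9°) tan(+15.440°) = -0.4080, H₀ = 1.9910 rad.
Bracket: H₀ sin φ sin δ + cos φ cos δ sin H₀ = 1.9910×0.82806×0.26624 + 0.56064×0.96391×0.91300 = 0.438941 + 0.493391 = 0.932332.
Q̄ = (S₀/π) × [bracket] = (1361/π) × 0.932332 = 403.90 W/m².
Ratio Q̄_A / Q̄_B = 346.42 / 403.90 = 0.8577.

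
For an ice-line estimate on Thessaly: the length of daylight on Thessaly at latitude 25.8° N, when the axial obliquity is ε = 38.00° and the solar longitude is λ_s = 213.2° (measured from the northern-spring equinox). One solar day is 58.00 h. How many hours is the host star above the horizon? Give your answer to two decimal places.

Solar declination: sin δ = sin ε · sin λ_s = sin 38.00° × sin 213.2° = -0.33711, so δ = -19.701°.
cos H₀ = −tan φ · tan δ = −tan(+25.8°) × tan(-19.701°) = 0.1731, so H₀ = 1.3968 rad = 80.03°.
Daylight = 2H₀/(2π) × 58.00 h = (1.3968/π) × 58.00 = 25.79 h.

25.79 h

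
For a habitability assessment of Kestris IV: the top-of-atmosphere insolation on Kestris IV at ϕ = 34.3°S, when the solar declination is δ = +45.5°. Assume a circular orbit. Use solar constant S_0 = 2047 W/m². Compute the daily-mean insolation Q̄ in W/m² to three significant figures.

cos h₀ = −tan(-34.3°) tan(+45.500°) = 0.6942, h₀ = 0.8035 rad.
Bracket: h₀ sin ϕ sin δ + cos ϕ cos δ sin h₀ = 0.8035×-0.56353×0.71325 + 0.82610×0.70091×0.71982 = -0.322957 + 0.416791 = 0.093834.
Q̄ = (S_0/π) × [bracket] = (2047/π) × 0.093834 = 61.14 W/m².

Q̄ ≈ 61.1 W/m²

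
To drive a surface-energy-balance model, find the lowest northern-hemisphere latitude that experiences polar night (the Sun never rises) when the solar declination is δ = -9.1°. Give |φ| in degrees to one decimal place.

|φ| = 80.9°

Polar night requires cos H₀ = −tan φ tan δ ≥ 1, i.e. tan φ tan δ ≤ −1.
The boundary is |tan φ| · |tan δ| = 1, so |φ| = 90° − |δ| = 90° − 9.1° = 80.9° in the northern hemisphere.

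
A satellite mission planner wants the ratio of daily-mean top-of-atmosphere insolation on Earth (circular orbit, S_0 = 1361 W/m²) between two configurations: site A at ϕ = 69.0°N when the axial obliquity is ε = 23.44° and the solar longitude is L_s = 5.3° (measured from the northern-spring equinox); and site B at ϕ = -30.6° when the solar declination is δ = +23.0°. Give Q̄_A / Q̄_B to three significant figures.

— Configuration A (ϕ=+69.0°):
Solar declination: sin δ = sin ε · sin L_s = sin 23.44° × sin 5.3° = 0.03674, so δ = +2.106°.
cos h₀ = −tan(+69.0°) tan(+2.106°) = -0.0958, h₀ = 1.6667 rad.
Bracket: h₀ sin ϕ sin δ + cos ϕ cos δ sin h₀ = 1.6667×0.93358×0.03674 + 0.35837×0.99932×0.99540 = 0.057167 + 0.356479 = 0.413646.
Q̄ = (S_0/π) × [bracket] = (1361/π) × 0.413646 = 179.20 W/m².
— Configuration B (ϕ=-30.6°):
cos h₀ = −tan(-30.6°) tan(+23.000°) = 0.2510, h₀ = 1.3170 rad.
Bracket: h₀ sin ϕ sin δ + cos ϕ cos δ sin h₀ = 1.3170×-0.50904×0.39073 + 0.86074×0.92050×0.96798 = -0.261948 + 0.766941 = 0.504993.
Q̄ = (S_0/π) × [bracket] = (1361/π) × 0.504993 = 218.77 W/m².
Ratio Q̄_A / Q̄_B = 179.20 / 218.77 = 0.8191.

Q̄_A / Q̄_B ≈ 0.819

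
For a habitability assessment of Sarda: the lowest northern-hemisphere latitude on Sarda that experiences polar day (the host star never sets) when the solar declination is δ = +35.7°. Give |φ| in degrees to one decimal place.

Polar day requires cos H₀ = −tan φ tan δ ≤ −1, i.e. tan φ tan δ ≥ 1.
The boundary is |tan φ| · |tan δ| = 1, so |φ| = 90° − |δ| = 90° − 35.7° = 54.3° in the northern hemisphere.

|φ| = 54.3°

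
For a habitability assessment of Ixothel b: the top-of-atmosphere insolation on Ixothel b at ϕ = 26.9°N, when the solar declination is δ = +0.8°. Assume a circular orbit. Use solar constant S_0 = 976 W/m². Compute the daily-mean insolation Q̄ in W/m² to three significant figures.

cos h₀ = −tan(+26.9°) tan(+0.800°) = -0.0071, h₀ = 1.5779 rad.
Bracket: h₀ sin ϕ sin δ + cos ϕ cos δ sin h₀ = 1.5779×0.45243×0.01396 + 0.89180×0.99990×0.99997 = 0.009966 + 0.891684 = 0.901650.
Q̄ = (S_0/π) × [bracket] = (976/π) × 0.901650 = 280.1 W/m².

Q̄ ≈ 280 W/m²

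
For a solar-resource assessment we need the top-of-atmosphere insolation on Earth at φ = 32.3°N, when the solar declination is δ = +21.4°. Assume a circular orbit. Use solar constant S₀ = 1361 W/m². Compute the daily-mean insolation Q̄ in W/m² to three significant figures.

cos H₀ = −tan(+32.3°) tan(+21.400°) = -0.2477, H₀ = 1.8211 rad.
Bracket: H₀ sin φ sin δ + cos φ cos δ sin H₀ = 1.8211×0.53435×0.36488 + 0.84526×0.93106×0.96882 = 0.355066 + 0.762449 = 1.117515.
Q̄ = (S₀/π) × [bracket] = (1361/π) × 1.117515 = 484.1 W/m².

Q̄ ≈ 484 W/m²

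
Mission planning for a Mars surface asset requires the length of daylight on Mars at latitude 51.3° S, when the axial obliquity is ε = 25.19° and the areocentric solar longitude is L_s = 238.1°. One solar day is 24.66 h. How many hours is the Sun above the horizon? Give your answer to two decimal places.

sin δ = sin 25.19° × sin 238.1° = -0.36134, so δ = -21.183°.
cos h₀ = −tan ϕ · tan δ = −tan(-51.3°) × tan(-21.183°) = -0.4837, so h₀ = 2.0757 rad = 118.93°.
Daylight = 2h₀/(2π) × 24.66 h = (2.0757/π) × 24.66 = 16.29 h.

16.29 h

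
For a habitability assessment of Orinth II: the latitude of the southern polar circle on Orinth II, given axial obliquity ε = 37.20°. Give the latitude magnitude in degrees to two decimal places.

The polar circle is the lowest latitude that experiences at least one full rotation of continuous darkness at the northern-summer solstice; it lies at |φ| = 90° − ε = 90° − 37.20° = 52.80°.

52.80°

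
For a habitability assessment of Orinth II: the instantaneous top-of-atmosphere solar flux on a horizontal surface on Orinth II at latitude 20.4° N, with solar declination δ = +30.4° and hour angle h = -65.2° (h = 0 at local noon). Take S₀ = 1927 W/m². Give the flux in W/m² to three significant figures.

cos θ_z = sin φ sin δ + cos φ cos δ cos h = 0.176389 + 0.339093 = 0.515482.
Flux = S₀ · cos θ_z = 1927 × 0.515482 = 993.3 W/m².

993 W/m²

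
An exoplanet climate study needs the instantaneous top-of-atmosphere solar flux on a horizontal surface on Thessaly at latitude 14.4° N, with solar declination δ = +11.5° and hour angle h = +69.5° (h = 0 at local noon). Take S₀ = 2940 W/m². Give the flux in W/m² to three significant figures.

1.12e+03 W/m²

cos θ_z = sin φ sin δ + cos φ cos δ cos h = 0.049581 + 0.332395 = 0.381976.
Flux = S₀ · cos θ_z = 2940 × 0.381976 = 1123 W/m².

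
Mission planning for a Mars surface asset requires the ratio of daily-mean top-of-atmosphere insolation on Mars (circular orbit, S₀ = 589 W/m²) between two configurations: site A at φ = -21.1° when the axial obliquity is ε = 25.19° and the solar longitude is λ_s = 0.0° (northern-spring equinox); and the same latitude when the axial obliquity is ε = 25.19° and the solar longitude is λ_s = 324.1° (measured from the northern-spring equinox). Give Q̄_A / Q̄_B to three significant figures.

Q̄_A / Q̄_B ≈ 0.889

— Configuration A (φ=-21.1°):
Solar declination: sin δ = sin ε · sin λ_s = sin 25.19° × sin 0.0° = 0.00000, so δ = +0.000°.
cos H₀ = −tan(-21.1°) tan(+0.000°) = 0.0000, H₀ = 1.5708 rad.
Bracket: H₀ sin φ sin δ + cos φ cos δ sin H₀ = 1.5708×-0.36000×0.00000 + 0.93295×1.00000×1.00000 = -0.000000 + 0.932950 = 0.932950.
Q̄ = (S₀/π) × [bracket] = (589/π) × 0.932950 = 174.91 W/m².
— Configuration B (φ=-21.1°):
Solar declination: sin δ = sin ε · sin λ_s = sin 25.19° × sin 324.1° = -0.24957, so δ = -14.452°.
cos H₀ = −tan(-21.1°) tan(-14.452°) = -0.0994, H₀ = 1.6704 rad.
Bracket: H₀ sin φ sin δ + cos φ cos δ sin H₀ = 1.6704×-0.36000×-0.24957 + 0.93295×0.96836×0.99504 = 0.150077 + 0.898950 = 1.049027.
Q̄ = (S₀/π) × [bracket] = (589/π) × 1.049027 = 196.68 W/m².
Ratio Q̄_A / Q̄_B = 174.91 / 196.68 = 0.8893.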